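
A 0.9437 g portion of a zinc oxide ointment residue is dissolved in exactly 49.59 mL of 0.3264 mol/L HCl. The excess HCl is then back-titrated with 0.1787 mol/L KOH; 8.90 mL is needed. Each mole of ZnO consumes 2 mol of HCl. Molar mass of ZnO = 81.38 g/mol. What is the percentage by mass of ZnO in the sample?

62.9%

Total n(HCl) added = 0.3264 x 0.04959 = 0.01619 mol.
n(KOH) used = 0.1787 x 0.008900 = 0.001590 mol, which equals the excess n(HCl).
So n(HCl) consumed by the sample = 0.01619 - 0.001590 = 0.01460 mol.
n(ZnO) = 0.01460 / 2 = 0.007298 mol.
mass ZnO = 0.007298 x 81.38 = 0.5939 g, so %ZnO = 0.5939/0.9437 x 100 = 62.9%.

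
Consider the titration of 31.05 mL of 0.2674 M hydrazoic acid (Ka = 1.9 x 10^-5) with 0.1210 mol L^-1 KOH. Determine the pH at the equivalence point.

n(HN3) = 0.2674 x 0.03105 = 0.008303 mol; V(KOH) at equivalence = 0.008303/0.1210 = 0.06862 L.
At equivalence all the acid is converted to N3-; total volume = 0.03105 + 0.06862 = 0.09967 L, so [N3-] = 0.008303/0.09967 = 0.08330 M.
Kb = Kw/Ka = 1.0e-14 / 1.9 x 10^-5 = 5.26e-10.
[OH^-] = sqrt(Kb x [N3-]) = sqrt(5.26e-10 x 0.08330) = 6.62e-6 M.
pOH = 5.18, so pH = 14.00 - 5.18 = 8.82.

8.82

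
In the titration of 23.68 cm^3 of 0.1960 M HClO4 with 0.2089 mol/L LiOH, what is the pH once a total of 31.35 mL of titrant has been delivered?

12.54

n(acid) = 0.1960 x 0.02368 = 0.004641 mol; n(LiOH) added = 0.2089 x 0.03135 = 0.006549 mol.
Base is in excess by 0.006549 - 0.004641 = 0.001908 mol in a total volume of 0.05503 L.
[OH^-] = 0.001908/0.05503 = 0.03467 M, so pOH = 1.46 and pH = 14.00 - 1.46 = 12.54.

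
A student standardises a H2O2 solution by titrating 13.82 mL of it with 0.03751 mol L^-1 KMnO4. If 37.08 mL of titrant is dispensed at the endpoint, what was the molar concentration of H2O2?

0.252 M

n(KMnO4) = 0.03751 x 0.03708 = 0.001391 mol.
From the balanced equation, 2 mol KMnO4 reacts with 5 mol H2O2, so n(H2O2) = 0.001391 x 5/2 = 0.003477 mol.
[H2O2] = 0.003477 / 0.01382 L = 0.252 M.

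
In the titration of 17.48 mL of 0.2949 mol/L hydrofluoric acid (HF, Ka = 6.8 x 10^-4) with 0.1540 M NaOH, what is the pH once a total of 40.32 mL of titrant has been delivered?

12.26

n(acid) = 0.2949 x 0.01748 = 0.005155 mol; n(NaOH) added = 0.1540 x 0.04032 = 0.006209 mol.
Base is in excess by 0.006209 - 0.005155 = 0.001054 mol in a total volume of 0.05780 L.
[OH^-] = 0.001054/0.05780 = 0.01824 M, so pOH = 1.74 and pH = 14.00 - 1.74 = 12.26.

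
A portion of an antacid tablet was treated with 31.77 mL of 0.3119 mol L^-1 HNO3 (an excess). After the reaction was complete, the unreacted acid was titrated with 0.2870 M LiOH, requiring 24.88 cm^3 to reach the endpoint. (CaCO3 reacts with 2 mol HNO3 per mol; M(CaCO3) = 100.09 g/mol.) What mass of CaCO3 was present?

Total n(HNO3) added = 0.3119 x 0.03177 = 0.009909 mol.
n(LiOH) used = 0.2870 x 0.02488 = 0.007141 mol, which equals the excess n(HNO3).
So n(HNO3) consumed by the sample = 0.009909 - 0.007141 = 0.002769 mol.
n(CaCO3) = 0.002769 / 2 = 0.001384 mol.
mass = 0.001384 mol x 100.09 g/mol = 0.139 g.

0.139 g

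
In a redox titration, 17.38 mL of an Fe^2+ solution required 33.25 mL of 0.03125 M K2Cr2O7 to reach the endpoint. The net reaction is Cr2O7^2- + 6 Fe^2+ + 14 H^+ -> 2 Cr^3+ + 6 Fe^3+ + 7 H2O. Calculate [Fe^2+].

0.359 M

n(K2Cr2O7) = 0.03125 x 0.03325 = 0.001039 mol.
From the balanced equation, 1 mol K2Cr2O7 reacts with 6 mol Fe^2+, so n(Fe^2+) = 0.001039 x 6/1 = 0.006234 mol.
[Fe^2+] = 0.006234 / 0.01738 L = 0.359 M.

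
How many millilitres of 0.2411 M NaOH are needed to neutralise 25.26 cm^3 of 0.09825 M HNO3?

10.3 mL

n(HNO3) = 0.09825 mol/L x 0.02526 L = 0.002482 mol.
At equivalence n(NaOH) = n(HNO3) = 0.002482 mol.
V(NaOH) = 0.002482 / 0.2411 = 0.01029 L = 10.3 mL.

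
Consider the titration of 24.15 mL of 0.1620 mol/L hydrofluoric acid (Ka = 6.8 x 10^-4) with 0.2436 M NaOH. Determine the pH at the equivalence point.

n(HF) = 0.1620 x 0.02415 = 0.003912 mol; V(NaOH) at equivalence = 0.003912/0.2436 = 0.01606 L.
At equivalence all the acid is converted to F-; total volume = 0.02415 + 0.01606 = 0.04021 L, so [F-] = 0.003912/0.04021 = 0.09730 M.
Kb = Kw/Ka = 1.0e-14 / 6.8 x 10^-4 = 1.47e-11.
[OH^-] = sqrt(Kb x [F-]) = sqrt(1.47e-11 x 0.09730) = 1.20e-6 M.
pOH = 5.92, so pH = 14.00 - 5.92 = 8.08.

8.08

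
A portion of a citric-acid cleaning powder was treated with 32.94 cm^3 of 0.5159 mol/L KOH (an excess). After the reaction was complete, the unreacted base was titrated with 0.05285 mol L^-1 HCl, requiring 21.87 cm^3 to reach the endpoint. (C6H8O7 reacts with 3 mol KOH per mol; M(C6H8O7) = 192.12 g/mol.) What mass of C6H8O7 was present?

1.01 g

Total n(KOH) added = 0.5159 x 0.03294 = 0.01699 mol.
n(HCl) used = 0.05285 x 0.02187 = 0.001156 mol, which equals the excess n(KOH).
So n(KOH) consumed by the sample = 0.01699 - 0.001156 = 0.01584 mol.
n(C6H8O7) = 0.01584 / 3 = 0.005279 mol.
mass = 0.005279 mol x 192.12 g/mol = 1.01 g.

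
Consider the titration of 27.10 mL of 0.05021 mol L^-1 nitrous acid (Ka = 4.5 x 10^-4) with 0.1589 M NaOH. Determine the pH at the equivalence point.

n(HNO2) = 0.05021 x 0.02710 = 0.001361 mol; V(NaOH) at equivalence = 0.001361/0.1589 = 0.008563 L.
At equivalence all the acid is converted to NO2-; total volume = 0.02710 + 0.008563 = 0.03566 L, so [NO2-] = 0.001361/0.03566 = 0.03815 M.
Kb = Kw/Ka = 1.0e-14 / 4.5 x 10^-4 = 2.22e-11.
[OH^-] = sqrt(Kb x [NO2-]) = sqrt(2.22e-11 x 0.03815) = 9.21e-7 M.
pOH = 6.04, so pH = 14.00 - 6.04 = 7.96.

7.96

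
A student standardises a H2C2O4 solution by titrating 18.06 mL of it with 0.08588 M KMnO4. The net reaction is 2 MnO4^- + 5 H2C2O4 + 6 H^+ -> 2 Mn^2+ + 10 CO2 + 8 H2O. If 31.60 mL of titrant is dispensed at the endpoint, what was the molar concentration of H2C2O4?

0.376 M

n(KMnO4) = 0.08588 x 0.03160 = 0.002714 mol.
From the balanced equation, 2 mol KMnO4 reacts with 5 mol H2C2O4, so n(H2C2O4) = 0.002714 x 5/2 = 0.006785 mol.
[H2C2O4] = 0.006785 / 0.01806 L = 0.376 M.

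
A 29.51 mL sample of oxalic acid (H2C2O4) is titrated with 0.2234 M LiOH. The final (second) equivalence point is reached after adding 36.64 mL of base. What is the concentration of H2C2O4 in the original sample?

0.139 M

n(LiOH) = 0.2234 x 0.03664 = 0.008185 mol.
At the final (second) equivalence point, 2 mol OH^- react per mol H2C2O4, so n(H2C2O4) = 0.008185 / 2 = 0.004093 mol.
[H2C2O4] = 0.004093 / 0.02951 L = 0.139 M.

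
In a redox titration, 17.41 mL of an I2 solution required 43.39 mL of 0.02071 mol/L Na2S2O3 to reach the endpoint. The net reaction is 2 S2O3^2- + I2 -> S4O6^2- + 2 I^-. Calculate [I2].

n(Na2S2O3) = 0.02071 x 0.04339 = 0.0008986 mol.
From the balanced equation, 2 mol Na2S2O3 reacts with 1 mol I2, so n(I2) = 0.0008986 x 1/2 = 0.0004493 mol.
[I2] = 0.0004493 / 0.01741 L = 0.0258 M.

0.0258 M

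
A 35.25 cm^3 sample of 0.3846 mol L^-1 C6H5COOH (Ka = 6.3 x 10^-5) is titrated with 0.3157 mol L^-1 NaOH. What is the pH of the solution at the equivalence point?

8.72

n(C6H5COOH) = 0.3846 x 0.03525 = 0.01356 mol; V(NaOH) at equivalence = 0.01356/0.3157 = 0.04294 L.
At equivalence all the acid is converted to C6H5COO-; total volume = 0.03525 + 0.04294 = 0.07819 L, so [C6H5COO-] = 0.01356/0.07819 = 0.1734 M.
Kb = Kw/Ka = 1.0e-14 / 6.3 x 10^-5 = 1.59e-10.
[OH^-] = sqrt(Kb x [C6H5COO-]) = sqrt(1.59e-10 x 0.1734) = 5.25e-6 M.
pOH = 5.28, so pH = 14.00 - 5.28 = 8.72.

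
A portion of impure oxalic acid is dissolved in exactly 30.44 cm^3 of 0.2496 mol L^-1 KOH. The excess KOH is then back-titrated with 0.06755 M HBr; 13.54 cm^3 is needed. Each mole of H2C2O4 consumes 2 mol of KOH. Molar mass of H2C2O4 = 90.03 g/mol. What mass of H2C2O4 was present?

Total n(KOH) added = 0.2496 x 0.03044 = 0.007598 mol.
n(HBr) used = 0.06755 x 0.01354 = 0.0009146 mol, which equals the excess n(KOH).
So n(KOH) consumed by the sample = 0.007598 - 0.0009146 = 0.006683 mol.
n(H2C2O4) = 0.006683 / 2 = 0.003342 mol.
mass = 0.003342 mol x 90.03 g/mol = 0.301 g.

0.301 g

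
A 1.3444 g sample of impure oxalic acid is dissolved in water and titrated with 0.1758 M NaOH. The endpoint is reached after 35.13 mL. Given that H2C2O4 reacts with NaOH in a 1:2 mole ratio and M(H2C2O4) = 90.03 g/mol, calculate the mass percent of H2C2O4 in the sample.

n(NaOH) = 0.1758 x 0.03513 = 0.006176 mol.
n(H2C2O4) = 0.006176 / 2 = 0.003088 mol.
mass of H2C2O4 = 0.003088 x 90.03 = 0.2780 g.
% purity = 0.2780 / 1.3444 x 100 = 20.7%.

20.7%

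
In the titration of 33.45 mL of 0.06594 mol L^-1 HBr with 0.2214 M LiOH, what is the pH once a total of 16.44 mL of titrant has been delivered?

n(acid) = 0.06594 x 0.03345 = 0.002206 mol; n(LiOH) added = 0.2214 x 0.01644 = 0.003640 mol.
Base is in excess by 0.003640 - 0.002206 = 0.001434 mol in a total volume of 0.04989 L.
[OH^-] = 0.001434/0.04989 = 0.02875 M, so pOH = 1.54 and pH = 14.00 - 1.54 = 12.46.

12.46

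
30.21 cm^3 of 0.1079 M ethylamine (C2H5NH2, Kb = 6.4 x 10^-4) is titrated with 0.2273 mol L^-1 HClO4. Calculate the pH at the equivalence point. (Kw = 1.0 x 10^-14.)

n(C2H5NH2) = 0.1079 x 0.03021 = 0.003260 mol; V(HClO4) at equivalence = 0.003260/0.2273 = 0.01434 L.
At equivalence the base is fully converted to C2H5NH3+; total volume = 0.04455 L, so [C2H5NH3+] = 0.003260/0.04455 = 0.07317 M.
Ka(C2H5NH3+) = Kw/Kb = 1.0e-14 / 6.4 x 10^-4 = 1.56e-11.
[H^+] = sqrt(Ka x [C2H5NH3+]) = sqrt(1.56e-11 x 0.07317) = 1.07e-6 M.
pH = -log(1.07e-6) = 5.97.

5.97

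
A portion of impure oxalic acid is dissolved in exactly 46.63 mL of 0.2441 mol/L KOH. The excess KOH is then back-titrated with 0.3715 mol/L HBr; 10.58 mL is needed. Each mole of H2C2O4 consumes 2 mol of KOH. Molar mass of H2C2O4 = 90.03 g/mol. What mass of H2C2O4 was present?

Total n(KOH) added = 0.2441 x 0.04663 = 0.01138 mol.
n(HBr) used = 0.3715 x 0.01058 = 0.003930 mol, which equals the excess n(KOH).
So n(KOH) consumed by the sample = 0.01138 - 0.003930 = 0.007452 mol.
n(H2C2O4) = 0.007452 / 2 = 0.003726 mol.
mass = 0.003726 mol x 90.03 g/mol = 0.335 g.

0.335 g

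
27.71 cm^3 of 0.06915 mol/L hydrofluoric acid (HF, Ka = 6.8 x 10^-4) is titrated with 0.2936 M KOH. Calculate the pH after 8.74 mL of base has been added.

12.25

n(acid) = 0.06915 x 0.02771 = 0.001916 mol; n(KOH) added = 0.2936 x 0.008740 = 0.002566 mol.
Base is in excess by 0.002566 - 0.001916 = 0.0006499 mol in a total volume of 0.03645 L.
[OH^-] = 0.0006499/0.03645 = 0.01783 M, so pOH = 1.75 and pH = 14.00 - 1.75 = 12.25.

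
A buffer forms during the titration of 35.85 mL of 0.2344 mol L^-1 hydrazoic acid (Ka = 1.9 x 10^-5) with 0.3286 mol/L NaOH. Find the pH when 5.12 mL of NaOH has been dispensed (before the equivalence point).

4.12

Initial n(HN3) = 0.2344 x 0.03585 = 0.008403 mol.
n(NaOH) added = 0.3286 x 0.005120 = 0.001682 mol, converting that many moles of HN3 to N3-.
Remaining n(HN3) = 0.006721 mol; n(N3-) = 0.001682 mol.
By Henderson-Hasselbalch, pH = pKa + log([A^-]/[HA]) = 4.72 + log(0.001682/0.006721) = 4.72 + (-0.60) = 4.12.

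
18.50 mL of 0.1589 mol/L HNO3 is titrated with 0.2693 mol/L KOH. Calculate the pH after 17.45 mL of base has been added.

12.69

n(acid) = 0.1589 x 0.01850 = 0.002940 mol; n(KOH) added = 0.2693 x 0.01745 = 0.004699 mol.
Base is in excess by 0.004699 - 0.002940 = 0.001760 mol in a total volume of 0.03595 L.
[OH^-] = 0.001760/0.03595 = 0.04895 M, so pOH = 1.31 and pH = 14.00 - 1.31 = 12.69.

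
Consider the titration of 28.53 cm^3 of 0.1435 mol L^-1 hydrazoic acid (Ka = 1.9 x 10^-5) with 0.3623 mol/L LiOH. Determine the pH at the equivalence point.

8.87

n(HN3) = 0.1435 x 0.02853 = 0.004094 mol; V(LiOH) at equivalence = 0.004094/0.3623 = 0.01130 L.
At equivalence all the acid is converted to N3-; total volume = 0.02853 + 0.01130 = 0.03983 L, so [N3-] = 0.004094/0.03983 = 0.1028 M.
Kb = Kw/Ka = 1.0e-14 / 1.9 x 10^-5 = 5.26e-10.
[OH^-] = sqrt(Kb x [N3-]) = sqrt(5.26e-10 x 0.1028) = 7.36e-6 M.
pOH = 5.13, so pH = 14.00 - 5.13 = 8.87.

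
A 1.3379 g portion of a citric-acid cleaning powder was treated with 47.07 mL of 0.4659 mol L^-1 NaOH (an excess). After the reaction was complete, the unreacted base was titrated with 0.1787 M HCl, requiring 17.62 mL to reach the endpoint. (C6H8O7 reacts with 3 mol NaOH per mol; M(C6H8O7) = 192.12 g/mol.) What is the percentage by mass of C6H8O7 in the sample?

Total n(NaOH) added = 0.4659 x 0.04707 = 0.02193 mol.
n(HCl) used = 0.1787 x 0.01762 = 0.003149 mol, which equals the excess n(NaOH).
So n(NaOH) consumed by the sample = 0.02193 - 0.003149 = 0.01878 mol.
n(C6H8O7) = 0.01878 / 3 = 0.006260 mol.
mass C6H8O7 = 0.006260 x 192.12 = 1.203 g, so %C6H8O7 = 1.203/1.3379 x 100 = 89.9%.

89.9%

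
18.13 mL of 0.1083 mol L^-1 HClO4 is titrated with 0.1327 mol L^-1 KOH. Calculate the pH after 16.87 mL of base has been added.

n(acid) = 0.1083 x 0.01813 = 0.001963 mol; n(KOH) added = 0.1327 x 0.01687 = 0.002239 mol.
Base is in excess by 0.002239 - 0.001963 = 0.0002752 mol in a total volume of 0.03500 L.
[OH^-] = 0.0002752/0.03500 = 0.007862 M, so pOH = 2.10 and pH = 14.00 - 2.10 = 11.90.

11.90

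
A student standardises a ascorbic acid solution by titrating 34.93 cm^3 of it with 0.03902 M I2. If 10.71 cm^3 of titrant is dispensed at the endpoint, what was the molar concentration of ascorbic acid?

0.0120 M

n(I2) = 0.03902 x 0.01071 = 0.0004179 mol.
From the balanced equation, 1 mol I2 reacts with 1 mol ascorbic acid, so n(ascorbic acid) = 0.0004179 x 1/1 = 0.0004179 mol.
[ascorbic acid] = 0.0004179 / 0.03493 L = 0.0120 M.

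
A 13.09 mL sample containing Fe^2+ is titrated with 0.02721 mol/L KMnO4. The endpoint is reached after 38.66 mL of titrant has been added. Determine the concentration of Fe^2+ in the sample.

n(KMnO4) = 0.02721 x 0.03866 = 0.001052 mol.
From the balanced equation, 1 mol KMnO4 reacts with 5 mol Fe^2+, so n(Fe^2+) = 0.001052 x 5/1 = 0.005260 mol.
[Fe^2+] = 0.005260 / 0.01309 L = 0.402 M.

0.402 M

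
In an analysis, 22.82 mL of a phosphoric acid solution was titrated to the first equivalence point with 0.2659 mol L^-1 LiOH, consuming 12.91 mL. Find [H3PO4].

n(LiOH) = 0.2659 x 0.01291 = 0.003433 mol.
At the first equivalence point, 1 mol OH^- react per mol H3PO4, so n(H3PO4) = 0.003433 / 1 = 0.003433 mol.
[H3PO4] = 0.003433 / 0.02282 L = 0.150 M.

0.150 M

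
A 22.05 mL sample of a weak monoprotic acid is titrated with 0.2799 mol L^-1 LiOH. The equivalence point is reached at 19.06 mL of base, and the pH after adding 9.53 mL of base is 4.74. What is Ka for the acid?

9.53 mL is half of the equivalence volume, so this is the half-equivalence point where [HA] = [A^-].
At half-equivalence pH = pKa, so pKa = 4.74.
Ka = 10^(-4.74) = 1.8 x 10^-5.

1.8 x 10^-5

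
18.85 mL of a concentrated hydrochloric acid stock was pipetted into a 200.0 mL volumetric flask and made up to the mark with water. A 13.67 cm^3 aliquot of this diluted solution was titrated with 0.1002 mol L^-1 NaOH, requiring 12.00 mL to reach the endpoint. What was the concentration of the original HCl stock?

n(NaOH) = 0.1002 x 0.01200 = 0.001202 mol.
n(HCl) in the aliquot = 0.001202 mol.
[diluted HCl] = 0.001202 / 0.01367 = 0.08796 M.
Dilution factor = 200.0/18.85 = 10.61, so [stock] = 0.08796 x 10.61 = 0.933 M.

0.933 M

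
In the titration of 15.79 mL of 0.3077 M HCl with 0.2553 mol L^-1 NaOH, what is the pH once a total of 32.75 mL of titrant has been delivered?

n(acid) = 0.3077 x 0.01579 = 0.004859 mol; n(NaOH) added = 0.2553 x 0.03275 = 0.008361 mol.
Base is in excess by 0.008361 - 0.004859 = 0.003502 mol in a total volume of 0.04854 L.
[OH^-] = 0.003502/0.04854 = 0.07216 M, so pOH = 1.14 and pH = 14.00 - 1.14 = 12.86.

12.86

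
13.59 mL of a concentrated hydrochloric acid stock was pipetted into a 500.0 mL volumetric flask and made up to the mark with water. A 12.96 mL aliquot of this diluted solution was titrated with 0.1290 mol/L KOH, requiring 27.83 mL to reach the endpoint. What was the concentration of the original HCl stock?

10.2 M

n(KOH) = 0.1290 x 0.02783 = 0.003590 mol.
n(HCl) in the aliquot = 0.003590 mol.
[diluted HCl] = 0.003590 / 0.01296 = 0.2770 M.
Dilution factor = 500.0/13.59 = 36.79, so [stock] = 0.2770 x 36.79 = 10.2 M.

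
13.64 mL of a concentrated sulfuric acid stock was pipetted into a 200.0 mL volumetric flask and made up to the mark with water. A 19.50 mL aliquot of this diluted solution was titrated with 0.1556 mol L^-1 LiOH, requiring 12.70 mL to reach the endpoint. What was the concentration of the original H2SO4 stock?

n(LiOH) = 0.1556 x 0.01270 = 0.001976 mol.
n(H2SO4) in the aliquot = 0.001976 x 1/2 = 0.0009881 mol.
[diluted H2SO4] = 0.0009881 / 0.01950 = 0.05067 M.
Dilution factor = 200.0/13.64 = 14.66, so [stock] = 0.05067 x 14.66 = 0.743 M.

0.743 M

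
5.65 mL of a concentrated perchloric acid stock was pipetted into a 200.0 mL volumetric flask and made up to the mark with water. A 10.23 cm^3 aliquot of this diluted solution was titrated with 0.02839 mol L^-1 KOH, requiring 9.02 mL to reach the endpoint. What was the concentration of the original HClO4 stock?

n(KOH) = 0.02839 x 0.009020 = 0.0002561 mol.
n(HClO4) in the aliquot = 0.0002561 mol.
[diluted HClO4] = 0.0002561 / 0.01023 = 0.02503 M.
Dilution factor = 200.0/5.650 = 35.40, so [stock] = 0.02503 x 35.40 = 0.886 M.

0.886 M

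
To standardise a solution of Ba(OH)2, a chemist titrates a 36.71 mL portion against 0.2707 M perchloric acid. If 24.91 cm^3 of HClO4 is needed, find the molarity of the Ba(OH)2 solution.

0.0918 M

n(HClO4) delivered = 0.2707 x 0.02491 = 0.006743 mol.
The reaction is 1 Ba(OH)2 + 2 HClO4, so n(Ba(OH)2) = 0.006743 x 1/2 = 0.003372 mol.
[Ba(OH)2] = 0.003372 mol / 0.03671 L = 0.0918 M.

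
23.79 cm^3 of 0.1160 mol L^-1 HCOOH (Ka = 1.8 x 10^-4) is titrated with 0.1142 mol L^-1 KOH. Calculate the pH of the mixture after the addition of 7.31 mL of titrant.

3.38

Initial n(HCOOH) = 0.1160 x 0.02379 = 0.002760 mol.
n(KOH) added = 0.1142 x 0.007310 = 0.0008348 mol, converting that many moles of HCOOH to HCOO-.
Remaining n(HCOOH) = 0.001925 mol; n(HCOO-) = 0.0008348 mol.
By Henderson-Hasselbalch, pH = pKa + log([A^-]/[HA]) = 3.74 + log(0.0008348/0.001925) = 3.74 + (-0.36) = 3.38.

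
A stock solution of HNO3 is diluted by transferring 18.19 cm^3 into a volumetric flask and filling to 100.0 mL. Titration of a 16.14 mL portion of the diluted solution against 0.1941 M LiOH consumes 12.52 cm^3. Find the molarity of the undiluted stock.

0.828 M

n(LiOH) = 0.1941 x 0.01252 = 0.002430 mol.
n(HNO3) in the aliquot = 0.002430 mol.
[diluted HNO3] = 0.002430 / 0.01614 = 0.1506 M.
Dilution factor = 100.0/18.19 = 5.498, so [stock] = 0.1506 x 5.498 = 0.828 M.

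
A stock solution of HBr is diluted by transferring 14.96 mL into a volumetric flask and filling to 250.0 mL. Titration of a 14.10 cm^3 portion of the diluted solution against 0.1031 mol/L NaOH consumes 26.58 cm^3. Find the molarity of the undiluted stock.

3.25 M

n(NaOH) = 0.1031 x 0.02658 = 0.002740 mol.
n(HBr) in the aliquot = 0.002740 mol.
[diluted HBr] = 0.002740 / 0.01410 = 0.1944 M.
Dilution factor = 250.0/14.96 = 16.71, so [stock] = 0.1944 x 16.71 = 3.25 M.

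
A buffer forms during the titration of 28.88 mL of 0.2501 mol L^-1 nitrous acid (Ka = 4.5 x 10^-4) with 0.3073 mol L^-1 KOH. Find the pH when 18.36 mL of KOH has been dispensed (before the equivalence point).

Initial n(HNO2) = 0.2501 x 0.02888 = 0.007223 mol.
n(KOH) added = 0.3073 x 0.01836 = 0.005642 mol, converting that many moles of HNO2 to NO2-.
Remaining n(HNO2) = 0.001581 mol; n(NO2-) = 0.005642 mol.
By Henderson-Hasselbalch, pH = pKa + log([A^-]/[HA]) = 3.35 + log(0.005642/0.001581) = 3.35 + (+0.55) = 3.90.

3.90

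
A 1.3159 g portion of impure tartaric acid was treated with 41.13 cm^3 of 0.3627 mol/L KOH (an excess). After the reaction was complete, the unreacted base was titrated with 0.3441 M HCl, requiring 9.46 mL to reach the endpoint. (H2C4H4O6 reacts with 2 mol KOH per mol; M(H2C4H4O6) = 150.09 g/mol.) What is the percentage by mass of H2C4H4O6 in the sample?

66.5%

Total n(KOH) added = 0.3627 x 0.04113 = 0.01492 mol.
n(HCl) used = 0.3441 x 0.009460 = 0.003255 mol, which equals the excess n(KOH).
So n(KOH) consumed by the sample = 0.01492 - 0.003255 = 0.01166 mol.
n(H2C4H4O6) = 0.01166 / 2 = 0.005831 mol.
mass H2C4H4O6 = 0.005831 x 150.09 = 0.8752 g, so %H2C4H4O6 = 0.8752/1.3159 x 100 = 66.5%.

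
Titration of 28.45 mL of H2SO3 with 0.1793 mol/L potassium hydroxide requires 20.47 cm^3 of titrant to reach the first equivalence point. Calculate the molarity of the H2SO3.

n(KOH) = 0.1793 x 0.02047 = 0.003670 mol.
At the first equivalence point, 1 mol OH^- react per mol H2SO3, so n(H2SO3) = 0.003670 / 1 = 0.003670 mol.
[H2SO3] = 0.003670 / 0.02845 L = 0.129 M.

0.129 M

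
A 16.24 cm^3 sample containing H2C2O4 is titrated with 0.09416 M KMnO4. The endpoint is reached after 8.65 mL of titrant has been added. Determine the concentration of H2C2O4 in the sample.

0.125 M

n(KMnO4) = 0.09416 x 0.008650 = 0.0008145 mol.
From the balanced equation, 2 mol KMnO4 reacts with 5 mol H2C2O4, so n(H2C2O4) = 0.0008145 x 5/2 = 0.002036 mol.
[H2C2O4] = 0.002036 / 0.01624 L = 0.125 M.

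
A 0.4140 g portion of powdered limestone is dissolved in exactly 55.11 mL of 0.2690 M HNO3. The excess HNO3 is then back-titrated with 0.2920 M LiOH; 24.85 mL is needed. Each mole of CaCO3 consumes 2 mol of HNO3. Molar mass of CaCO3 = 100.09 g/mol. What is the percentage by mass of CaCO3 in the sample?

91.5%

Total n(HNO3) added = 0.2690 x 0.05511 = 0.01482 mol.
n(LiOH) used = 0.2920 x 0.02485 = 0.007256 mol, which equals the excess n(HNO3).
So n(HNO3) consumed by the sample = 0.01482 - 0.007256 = 0.007568 mol.
n(CaCO3) = 0.007568 / 2 = 0.003784 mol.
mass CaCO3 = 0.003784 x 100.09 = 0.3788 g, so %CaCO3 = 0.3788/0.4140 x 100 = 91.5%.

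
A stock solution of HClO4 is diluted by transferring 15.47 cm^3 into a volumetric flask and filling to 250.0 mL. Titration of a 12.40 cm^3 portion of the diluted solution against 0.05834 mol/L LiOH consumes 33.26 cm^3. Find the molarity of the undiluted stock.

2.53 M

n(LiOH) = 0.05834 x 0.03326 = 0.001940 mol.
n(HClO4) in the aliquot = 0.001940 mol.
[diluted HClO4] = 0.001940 / 0.01240 = 0.1565 M.
Dilution factor = 250.0/15.47 = 16.16, so [stock] = 0.1565 x 16.16 = 2.53 M.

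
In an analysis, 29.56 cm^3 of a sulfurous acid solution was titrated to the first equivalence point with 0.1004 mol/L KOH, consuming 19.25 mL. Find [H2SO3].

n(KOH) = 0.1004 x 0.01925 = 0.001933 mol.
At the first equivalence point, 1 mol OH^- react per mol H2SO3, so n(H2SO3) = 0.001933 / 1 = 0.001933 mol.
[H2SO3] = 0.001933 / 0.02956 L = 0.0654 M.

0.0654 M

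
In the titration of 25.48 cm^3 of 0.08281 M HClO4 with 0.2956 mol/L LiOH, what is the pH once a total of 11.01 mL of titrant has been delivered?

12.50

n(acid) = 0.08281 x 0.02548 = 0.002110 mol; n(LiOH) added = 0.2956 x 0.01101 = 0.003255 mol.
Base is in excess by 0.003255 - 0.002110 = 0.001145 mol in a total volume of 0.03649 L.
[OH^-] = 0.001145/0.03649 = 0.03137 M, so pOH = 1.50 and pH = 14.00 - 1.50 = 12.50.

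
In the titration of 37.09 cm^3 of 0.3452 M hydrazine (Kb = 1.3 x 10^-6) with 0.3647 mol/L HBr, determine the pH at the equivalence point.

4.43

n(N2H4) = 0.3452 x 0.03709 = 0.01280 mol; V(HBr) at equivalence = 0.01280/0.3647 = 0.03511 L.
At equivalence the base is fully converted to N2H5+; total volume = 0.07220 L, so [N2H5+] = 0.01280/0.07220 = 0.1773 M.
Ka(N2H5+) = Kw/Kb = 1.0e-14 / 1.3 x 10^-6 = 7.69e-9.
[H^+] = sqrt(Ka x [N2H5+]) = sqrt(7.69e-9 x 0.1773) = 3.69e-5 M.
pH = -log(3.69e-5) = 4.43.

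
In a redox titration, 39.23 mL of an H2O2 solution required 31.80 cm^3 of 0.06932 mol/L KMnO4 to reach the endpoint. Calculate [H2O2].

n(KMnO4) = 0.06932 x 0.03180 = 0.002204 mol.
From the balanced equation, 2 mol KMnO4 reacts with 5 mol H2O2, so n(H2O2) = 0.002204 x 5/2 = 0.005511 mol.
[H2O2] = 0.005511 / 0.03923 L = 0.140 M.

0.140 M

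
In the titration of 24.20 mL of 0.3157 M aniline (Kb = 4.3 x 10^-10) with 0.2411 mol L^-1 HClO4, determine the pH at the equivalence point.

2.75

n(C6H5NH2) = 0.3157 x 0.02420 = 0.007640 mol; V(HClO4) at equivalence = 0.007640/0.2411 = 0.03169 L.
At equivalence the base is fully converted to C6H5NH3+; total volume = 0.05589 L, so [C6H5NH3+] = 0.007640/0.05589 = 0.1367 M.
Ka(C6H5NH3+) = Kw/Kb = 1.0e-14 / 4.3 x 10^-10 = 2.33e-5.
[H^+] = sqrt(Ka x [C6H5NH3+]) = sqrt(2.33e-5 x 0.1367) = 0.00178 M.
pH = -log(0.00178) = 2.75.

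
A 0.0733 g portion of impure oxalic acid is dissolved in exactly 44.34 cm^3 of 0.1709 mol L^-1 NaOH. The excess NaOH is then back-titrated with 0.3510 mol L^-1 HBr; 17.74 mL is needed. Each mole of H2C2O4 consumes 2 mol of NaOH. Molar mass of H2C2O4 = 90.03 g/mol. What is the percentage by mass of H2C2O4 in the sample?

Total n(NaOH) added = 0.1709 x 0.04434 = 0.007578 mol.
n(HBr) used = 0.3510 x 0.01774 = 0.006227 mol, which equals the excess n(NaOH).
So n(NaOH) consumed by the sample = 0.007578 - 0.006227 = 0.001351 mol.
n(H2C2O4) = 0.001351 / 2 = 0.0006755 mol.
mass H2C2O4 = 0.0006755 x 90.03 = 0.06081 g, so %H2C2O4 = 0.06081/0.0733 x 100 = 83.0%.

83.0%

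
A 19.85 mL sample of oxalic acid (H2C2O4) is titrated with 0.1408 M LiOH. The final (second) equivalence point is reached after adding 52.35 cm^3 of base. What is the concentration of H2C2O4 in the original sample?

0.186 M

n(LiOH) = 0.1408 x 0.05235 = 0.007371 mol.
At the final (second) equivalence point, 2 mol OH^- react per mol H2C2O4, so n(H2C2O4) = 0.007371 / 2 = 0.003685 mol.
[H2C2O4] = 0.003685 / 0.01985 L = 0.186 M.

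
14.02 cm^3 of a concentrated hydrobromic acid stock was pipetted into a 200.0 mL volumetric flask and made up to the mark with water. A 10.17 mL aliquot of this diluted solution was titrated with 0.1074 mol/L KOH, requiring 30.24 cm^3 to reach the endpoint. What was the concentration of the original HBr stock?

n(KOH) = 0.1074 x 0.03024 = 0.003248 mol.
n(HBr) in the aliquot = 0.003248 mol.
[diluted HBr] = 0.003248 / 0.01017 = 0.3193 M.
Dilution factor = 200.0/14.02 = 14.27, so [stock] = 0.3193 x 14.27 = 4.56 M.

4.56 M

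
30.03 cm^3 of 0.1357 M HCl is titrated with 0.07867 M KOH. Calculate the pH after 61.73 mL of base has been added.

n(acid) = 0.1357 x 0.03003 = 0.004075 mol; n(KOH) added = 0.07867 x 0.06173 = 0.004856 mol.
Base is in excess by 0.004856 - 0.004075 = 0.0007812 mol in a total volume of 0.09176 L.
[OH^-] = 0.0007812/0.09176 = 0.008514 M, so pOH = 2.07 and pH = 14.00 - 2.07 = 11.93.

11.93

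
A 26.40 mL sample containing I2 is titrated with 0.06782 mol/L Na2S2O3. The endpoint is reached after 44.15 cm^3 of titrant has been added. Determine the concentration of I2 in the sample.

0.0567 M

n(Na2S2O3) = 0.06782 x 0.04415 = 0.002994 mol.
From the balanced equation, 2 mol Na2S2O3 reacts with 1 mol I2, so n(I2) = 0.002994 x 1/2 = 0.001497 mol.
[I2] = 0.001497 / 0.02640 L = 0.0567 M.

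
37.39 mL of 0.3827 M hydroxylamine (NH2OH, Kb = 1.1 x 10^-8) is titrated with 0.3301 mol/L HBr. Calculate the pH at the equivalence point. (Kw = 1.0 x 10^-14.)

n(NH2OH) = 0.3827 x 0.03739 = 0.01431 mol; V(HBr) at equivalence = 0.01431/0.3301 = 0.04335 L.
At equivalence the base is fully converted to NH3OH+; total volume = 0.08074 L, so [NH3OH+] = 0.01431/0.08074 = 0.1772 M.
Ka(NH3OH+) = Kw/Kb = 1.0e-14 / 1.1 x 10^-8 = 9.09e-7.
[H^+] = sqrt(Ka x [NH3OH+]) = sqrt(9.09e-7 x 0.1772) = 0.000401 M.
pH = -log(0.000401) = 3.40.

3.40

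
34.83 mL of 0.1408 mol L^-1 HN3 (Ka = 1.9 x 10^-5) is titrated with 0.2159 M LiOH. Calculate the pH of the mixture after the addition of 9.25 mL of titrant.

4.56

Initial n(HN3) = 0.1408 x 0.03483 = 0.004904 mol.
n(LiOH) added = 0.2159 x 0.009250 = 0.001997 mol, converting that many moles of HN3 to N3-.
Remaining n(HN3) = 0.002907 mol; n(N3-) = 0.001997 mol.
By Henderson-Hasselbalch, pH = pKa + log([A^-]/[HA]) = 4.72 + log(0.001997/0.002907) = 4.72 + (-0.16) = 4.56.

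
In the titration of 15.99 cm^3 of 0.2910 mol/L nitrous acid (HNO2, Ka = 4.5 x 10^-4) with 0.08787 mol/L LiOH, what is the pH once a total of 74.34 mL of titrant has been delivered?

n(acid) = 0.2910 x 0.01599 = 0.004653 mol; n(LiOH) added = 0.08787 x 0.07434 = 0.006532 mol.
Base is in excess by 0.006532 - 0.004653 = 0.001879 mol in a total volume of 0.09033 L.
[OH^-] = 0.001879/0.09033 = 0.02080 M, so pOH = 1.68 and pH = 14.00 - 1.68 = 12.32.

12.32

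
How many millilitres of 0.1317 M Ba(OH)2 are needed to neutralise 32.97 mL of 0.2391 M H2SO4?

59.9 mL

n(H2SO4) = 0.2391 mol/L x 0.03297 L = 0.007883 mol.
At equivalence n(Ba(OH)2) = n(H2SO4) = 0.007883 mol.
V(Ba(OH)2) = 0.007883 / 0.1317 = 0.05986 L = 59.9 mL.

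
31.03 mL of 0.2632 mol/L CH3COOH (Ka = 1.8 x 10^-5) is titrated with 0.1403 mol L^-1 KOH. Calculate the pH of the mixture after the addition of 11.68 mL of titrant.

Initial n(CH3COOH) = 0.2632 x 0.03103 = 0.008167 mol.
n(KOH) added = 0.1403 x 0.01168 = 0.001639 mol, converting that many moles of CH3COOH to CH3COO-.
Remaining n(CH3COOH) = 0.006528 mol; n(CH3COO-) = 0.001639 mol.
By Henderson-Hasselbalch, pH = pKa + log([A^-]/[HA]) = 4.74 + log(0.001639/0.006528) = 4.74 + (-0.60) = 4.14.

4.14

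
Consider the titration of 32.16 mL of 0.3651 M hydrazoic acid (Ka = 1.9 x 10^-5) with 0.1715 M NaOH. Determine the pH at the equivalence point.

n(HN3) = 0.3651 x 0.03216 = 0.01174 mol; V(NaOH) at equivalence = 0.01174/0.1715 = 0.06846 L.
At equivalence all the acid is converted to N3-; total volume = 0.03216 + 0.06846 = 0.1006 L, so [N3-] = 0.01174/0.1006 = 0.1167 M.
Kb = Kw/Ka = 1.0e-14 / 1.9 x 10^-5 = 5.26e-10.
[OH^-] = sqrt(Kb x [N3-]) = sqrt(5.26e-10 x 0.1167) = 7.84e-6 M.
pOH = 5.11, so pH = 14.00 - 5.11 = 8.89.

8.89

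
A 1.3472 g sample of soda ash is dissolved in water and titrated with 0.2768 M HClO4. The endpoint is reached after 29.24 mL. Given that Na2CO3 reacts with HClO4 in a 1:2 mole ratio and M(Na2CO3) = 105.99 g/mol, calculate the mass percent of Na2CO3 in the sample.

n(HClO4) = 0.2768 x 0.02924 = 0.008094 mol.
n(Na2CO3) = 0.008094 / 2 = 0.004047 mol.
mass of Na2CO3 = 0.004047 x 105.99 = 0.4289 g.
% purity = 0.4289 / 1.3472 x 100 = 31.8%.

31.8%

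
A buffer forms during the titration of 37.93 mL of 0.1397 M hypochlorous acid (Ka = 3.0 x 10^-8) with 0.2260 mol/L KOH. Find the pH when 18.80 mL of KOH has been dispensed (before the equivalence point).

Initial n(HClO) = 0.1397 x 0.03793 = 0.005299 mol.
n(KOH) added = 0.2260 x 0.01880 = 0.004249 mol, converting that many moles of HClO to ClO-.
Remaining n(HClO) = 0.001050 mol; n(ClO-) = 0.004249 mol.
By Henderson-Hasselbalch, pH = pKa + log([A^-]/[HA]) = 7.52 + log(0.004249/0.001050) = 7.52 + (+0.61) = 8.13.

8.13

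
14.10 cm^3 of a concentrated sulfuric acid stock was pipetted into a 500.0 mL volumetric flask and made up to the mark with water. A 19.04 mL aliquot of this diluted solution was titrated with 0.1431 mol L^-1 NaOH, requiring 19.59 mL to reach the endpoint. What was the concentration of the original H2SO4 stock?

2.61 M

n(NaOH) = 0.1431 x 0.01959 = 0.002803 mol.
n(H2SO4) in the aliquot = 0.002803 x 1/2 = 0.001402 mol.
[diluted H2SO4] = 0.001402 / 0.01904 = 0.07362 M.
Dilution factor = 500.0/14.10 = 35.46, so [stock] = 0.07362 x 35.46 = 2.61 M.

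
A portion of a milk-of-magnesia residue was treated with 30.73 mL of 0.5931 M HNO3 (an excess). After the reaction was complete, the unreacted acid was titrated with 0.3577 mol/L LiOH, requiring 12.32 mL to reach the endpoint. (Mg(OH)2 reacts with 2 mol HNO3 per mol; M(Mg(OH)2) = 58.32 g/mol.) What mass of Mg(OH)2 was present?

Total n(HNO3) added = 0.5931 x 0.03073 = 0.01823 mol.
n(LiOH) used = 0.3577 x 0.01232 = 0.004407 mol, which equals the excess n(HNO3).
So n(HNO3) consumed by the sample = 0.01823 - 0.004407 = 0.01382 mol.
n(Mg(OH)2) = 0.01382 / 2 = 0.006910 mol.
mass = 0.006910 mol x 58.32 g/mol = 0.403 g.

0.403 g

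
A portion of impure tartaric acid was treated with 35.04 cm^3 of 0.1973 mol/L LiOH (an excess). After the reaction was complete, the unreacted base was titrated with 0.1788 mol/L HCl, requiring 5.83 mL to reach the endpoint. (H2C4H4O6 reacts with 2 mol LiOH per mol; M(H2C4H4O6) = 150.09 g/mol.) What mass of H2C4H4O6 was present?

0.441 g

Total n(LiOH) added = 0.1973 x 0.03504 = 0.006913 mol.
n(HCl) used = 0.1788 x 0.005830 = 0.001042 mol, which equals the excess n(LiOH).
So n(LiOH) consumed by the sample = 0.006913 - 0.001042 = 0.005871 mol.
n(H2C4H4O6) = 0.005871 / 2 = 0.002935 mol.
mass = 0.002935 mol x 150.09 g/mol = 0.441 g.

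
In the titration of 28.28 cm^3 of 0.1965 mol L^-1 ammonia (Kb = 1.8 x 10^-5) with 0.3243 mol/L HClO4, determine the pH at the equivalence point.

n(NH3) = 0.1965 x 0.02828 = 0.005557 mol; V(HClO4) at equivalence = 0.005557/0.3243 = 0.01714 L.
At equivalence the base is fully converted to NH4+; total volume = 0.04542 L, so [NH4+] = 0.005557/0.04542 = 0.1224 M.
Ka(NH4+) = Kw/Kb = 1.0e-14 / 1.8 x 10^-5 = 5.56e-10.
[H^+] = sqrt(Ka x [NH4+]) = sqrt(5.56e-10 x 0.1224) = 8.24e-6 M.
pH = -log(8.24e-6) = 5.08.

5.08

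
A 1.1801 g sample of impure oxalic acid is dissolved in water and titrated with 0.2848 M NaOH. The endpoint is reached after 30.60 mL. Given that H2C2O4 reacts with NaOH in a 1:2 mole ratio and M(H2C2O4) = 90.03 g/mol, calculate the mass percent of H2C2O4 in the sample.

n(NaOH) = 0.2848 x 0.03060 = 0.008715 mol.
n(H2C2O4) = 0.008715 / 2 = 0.004357 mol.
mass of H2C2O4 = 0.004357 x 90.03 = 0.3923 g.
% purity = 0.3923 / 1.1801 x 100 = 33.2%.

33.2%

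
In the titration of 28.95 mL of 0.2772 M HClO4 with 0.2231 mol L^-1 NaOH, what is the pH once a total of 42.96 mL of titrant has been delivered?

n(acid) = 0.2772 x 0.02895 = 0.008025 mol; n(NaOH) added = 0.2231 x 0.04296 = 0.009584 mol.
Base is in excess by 0.009584 - 0.008025 = 0.001559 mol in a total volume of 0.07191 L.
[OH^-] = 0.001559/0.07191 = 0.02169 M, so pOH = 1.66 and pH = 14.00 - 1.66 = 12.34.

12.34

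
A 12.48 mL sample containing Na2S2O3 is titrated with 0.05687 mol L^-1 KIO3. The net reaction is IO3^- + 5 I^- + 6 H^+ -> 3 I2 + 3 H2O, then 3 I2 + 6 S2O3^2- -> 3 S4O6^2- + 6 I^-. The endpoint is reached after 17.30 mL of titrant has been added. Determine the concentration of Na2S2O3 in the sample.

n(KIO3) = 0.05687 x 0.01730 = 0.0009839 mol.
From the balanced equation, 1 mol KIO3 reacts with 6 mol Na2S2O3, so n(Na2S2O3) = 0.0009839 x 6/1 = 0.005903 mol.
[Na2S2O3] = 0.005903 / 0.01248 L = 0.473 M.

0.473 M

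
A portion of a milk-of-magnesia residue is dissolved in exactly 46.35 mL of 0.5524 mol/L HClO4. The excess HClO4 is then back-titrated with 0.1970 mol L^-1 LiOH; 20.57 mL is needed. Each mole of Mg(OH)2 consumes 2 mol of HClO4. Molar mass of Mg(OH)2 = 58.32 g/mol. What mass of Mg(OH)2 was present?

0.628 g

Total n(HClO4) added = 0.5524 x 0.04635 = 0.02560 mol.
n(LiOH) used = 0.1970 x 0.02057 = 0.004052 mol, which equals the excess n(HClO4).
So n(HClO4) consumed by the sample = 0.02560 - 0.004052 = 0.02155 mol.
n(Mg(OH)2) = 0.02155 / 2 = 0.01078 mol.
mass = 0.01078 mol x 58.32 g/mol = 0.628 g.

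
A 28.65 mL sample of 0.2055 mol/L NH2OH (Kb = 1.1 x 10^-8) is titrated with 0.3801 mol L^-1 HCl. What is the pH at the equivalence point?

3.46

n(NH2OH) = 0.2055 x 0.02865 = 0.005888 mol; V(HCl) at equivalence = 0.005888/0.3801 = 0.01549 L.
At equivalence the base is fully converted to NH3OH+; total volume = 0.04414 L, so [NH3OH+] = 0.005888/0.04414 = 0.1334 M.
Ka(NH3OH+) = Kw/Kb = 1.0e-14 / 1.1 x 10^-8 = 9.09e-7.
[H^+] = sqrt(Ka x [NH3OH+]) = sqrt(9.09e-7 x 0.1334) = 0.000348 M.
pH = -log(0.000348) = 3.46.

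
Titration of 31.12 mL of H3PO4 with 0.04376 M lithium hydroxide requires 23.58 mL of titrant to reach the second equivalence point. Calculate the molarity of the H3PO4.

0.0166 M

n(LiOH) = 0.04376 x 0.02358 = 0.001032 mol.
At the second equivalence point, 2 mol OH^- react per mol H3PO4, so n(H3PO4) = 0.001032 / 2 = 0.0005159 mol.
[H3PO4] = 0.0005159 / 0.03112 L = 0.0166 M.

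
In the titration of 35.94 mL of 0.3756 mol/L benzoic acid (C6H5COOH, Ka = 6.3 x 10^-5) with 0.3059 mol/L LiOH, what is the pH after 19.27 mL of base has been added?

4.09

Initial n(C6H5COOH) = 0.3756 x 0.03594 = 0.01350 mol.
n(LiOH) added = 0.3059 x 0.01927 = 0.005895 mol, converting that many moles of C6H5COOH to C6H5COO-.
Remaining n(C6H5COOH) = 0.007604 mol; n(C6H5COO-) = 0.005895 mol.
By Henderson-Hasselbalch, pH = pKa + log([A^-]/[HA]) = 4.20 + log(0.005895/0.007604) = 4.20 + (-0.11) = 4.09.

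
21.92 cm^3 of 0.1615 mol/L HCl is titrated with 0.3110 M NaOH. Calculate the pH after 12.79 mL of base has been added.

n(acid) = 0.1615 x 0.02192 = 0.003540 mol; n(NaOH) added = 0.3110 x 0.01279 = 0.003978 mol.
Base is in excess by 0.003978 - 0.003540 = 0.0004376 mol in a total volume of 0.03471 L.
[OH^-] = 0.0004376/0.03471 = 0.01261 M, so pOH = 1.90 and pH = 14.00 - 1.90 = 12.10.

12.10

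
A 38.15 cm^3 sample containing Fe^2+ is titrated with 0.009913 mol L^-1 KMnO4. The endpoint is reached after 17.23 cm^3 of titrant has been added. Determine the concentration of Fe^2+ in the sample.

n(KMnO4) = 0.009913 x 0.01723 = 0.0001708 mol.
From the balanced equation, 1 mol KMnO4 reacts with 5 mol Fe^2+, so n(Fe^2+) = 0.0001708 x 5/1 = 0.0008540 mol.
[Fe^2+] = 0.0008540 / 0.03815 L = 0.0224 M.

0.0224 M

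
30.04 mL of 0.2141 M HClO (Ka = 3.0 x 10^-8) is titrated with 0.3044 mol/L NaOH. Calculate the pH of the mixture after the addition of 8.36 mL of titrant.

7.34

Initial n(HClO) = 0.2141 x 0.03004 = 0.006432 mol.
n(NaOH) added = 0.3044 x 0.008360 = 0.002545 mol, converting that many moles of HClO to ClO-.
Remaining n(HClO) = 0.003887 mol; n(ClO-) = 0.002545 mol.
By Henderson-Hasselbalch, pH = pKa + log([A^-]/[HA]) = 7.52 + log(0.002545/0.003887) = 7.52 + (-0.18) = 7.34.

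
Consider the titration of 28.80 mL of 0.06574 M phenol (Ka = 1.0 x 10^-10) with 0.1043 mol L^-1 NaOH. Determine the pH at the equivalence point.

n(C6H5OH) = 0.06574 x 0.02880 = 0.001893 mol; V(NaOH) at equivalence = 0.001893/0.1043 = 0.01815 L.
At equivalence all the acid is converted to C6H5O-; total volume = 0.02880 + 0.01815 = 0.04695 L, so [C6H5O-] = 0.001893/0.04695 = 0.04032 M.
Kb = Kw/Ka = 1.0e-14 / 1.0 x 10^-10 = 0.000100.
[OH^-] = sqrt(Kb x [C6H5O-]) = sqrt(0.000100 x 0.04032) = 0.00201 M.
pOH = 2.70, so pH = 14.00 - 2.70 = 11.30.

11.30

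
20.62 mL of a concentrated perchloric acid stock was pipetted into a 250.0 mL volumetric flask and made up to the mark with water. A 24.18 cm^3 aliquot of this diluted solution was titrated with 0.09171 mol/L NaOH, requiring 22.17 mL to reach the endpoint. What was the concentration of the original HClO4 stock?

1.02 M

n(NaOH) = 0.09171 x 0.02217 = 0.002033 mol.
n(HClO4) in the aliquot = 0.002033 mol.
[diluted HClO4] = 0.002033 / 0.02418 = 0.08409 M.
Dilution factor = 250.0/20.62 = 12.12, so [stock] = 0.08409 x 12.12 = 1.02 M.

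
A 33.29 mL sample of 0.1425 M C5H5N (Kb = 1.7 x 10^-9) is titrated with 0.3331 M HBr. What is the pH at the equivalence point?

3.12

n(C5H5N) = 0.1425 x 0.03329 = 0.004744 mol; V(HBr) at equivalence = 0.004744/0.3331 = 0.01424 L.
At equivalence the base is fully converted to C5H5NH+; total volume = 0.04753 L, so [C5H5NH+] = 0.004744/0.04753 = 0.09980 M.
Ka(C5H5NH+) = Kw/Kb = 1.0e-14 / 1.7 x 10^-9 = 5.88e-6.
[H^+] = sqrt(Ka x [C5H5NH+]) = sqrt(5.88e-6 x 0.09980) = 0.000766 M.
pH = -log(0.000766) = 3.12.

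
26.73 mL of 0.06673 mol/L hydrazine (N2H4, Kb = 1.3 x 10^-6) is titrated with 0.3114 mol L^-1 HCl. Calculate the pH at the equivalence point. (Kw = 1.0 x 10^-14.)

4.69

n(N2H4) = 0.06673 x 0.02673 = 0.001784 mol; V(HCl) at equivalence = 0.001784/0.3114 = 0.005728 L.
At equivalence the base is fully converted to N2H5+; total volume = 0.03246 L, so [N2H5+] = 0.001784/0.03246 = 0.05495 M.
Ka(N2H5+) = Kw/Kb = 1.0e-14 / 1.3 x 10^-6 = 7.69e-9.
[H^+] = sqrt(Ka x [N2H5+]) = sqrt(7.69e-9 x 0.05495) = 2.06e-5 M.
pH = -log(2.06e-5) = 4.69.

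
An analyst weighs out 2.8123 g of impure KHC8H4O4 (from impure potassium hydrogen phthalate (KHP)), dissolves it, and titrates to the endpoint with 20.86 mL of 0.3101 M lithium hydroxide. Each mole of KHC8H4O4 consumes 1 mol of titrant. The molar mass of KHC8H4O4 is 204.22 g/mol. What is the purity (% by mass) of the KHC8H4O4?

47.0%

n(LiOH) = 0.3101 x 0.02086 = 0.006469 mol.
n(KHC8H4O4) = 0.006469 / 1 = 0.006469 mol.
mass of KHC8H4O4 = 0.006469 x 204.22 = 1.321 g.
% purity = 1.321 / 2.8123 x 100 = 47.0%.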